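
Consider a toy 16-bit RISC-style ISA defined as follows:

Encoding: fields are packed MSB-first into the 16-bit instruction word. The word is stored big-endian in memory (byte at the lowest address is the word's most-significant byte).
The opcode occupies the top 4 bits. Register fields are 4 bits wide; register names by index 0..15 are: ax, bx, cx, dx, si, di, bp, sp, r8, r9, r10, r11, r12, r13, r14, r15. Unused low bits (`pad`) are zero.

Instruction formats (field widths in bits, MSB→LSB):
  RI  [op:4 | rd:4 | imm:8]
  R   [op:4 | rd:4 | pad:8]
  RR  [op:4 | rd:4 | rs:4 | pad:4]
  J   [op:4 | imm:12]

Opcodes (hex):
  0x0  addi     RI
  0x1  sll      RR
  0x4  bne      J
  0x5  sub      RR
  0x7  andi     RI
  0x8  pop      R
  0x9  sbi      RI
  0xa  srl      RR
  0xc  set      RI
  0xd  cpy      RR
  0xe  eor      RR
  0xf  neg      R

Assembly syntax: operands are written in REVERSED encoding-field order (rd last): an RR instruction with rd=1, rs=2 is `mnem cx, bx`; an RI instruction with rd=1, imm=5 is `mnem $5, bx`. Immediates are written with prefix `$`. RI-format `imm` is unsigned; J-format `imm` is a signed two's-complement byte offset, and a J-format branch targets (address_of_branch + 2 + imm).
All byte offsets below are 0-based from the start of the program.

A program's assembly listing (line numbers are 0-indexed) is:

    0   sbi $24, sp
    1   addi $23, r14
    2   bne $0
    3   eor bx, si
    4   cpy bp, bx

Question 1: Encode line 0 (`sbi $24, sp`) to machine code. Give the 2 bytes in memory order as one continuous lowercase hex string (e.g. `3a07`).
9718

line 0 (sbi): pack op=0x9:4|rd=7:4|imm=24:8 = 0x9718; big→ 97 18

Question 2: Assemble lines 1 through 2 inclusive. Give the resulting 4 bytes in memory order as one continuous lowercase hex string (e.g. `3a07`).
0e174000

1. addi fields op=0x0:4|rd=14:4|imm=23:8 → word 0e17h → 0e 17
2. bne fields op=0x4:4|imm=0:12 → word 4000h → 40 00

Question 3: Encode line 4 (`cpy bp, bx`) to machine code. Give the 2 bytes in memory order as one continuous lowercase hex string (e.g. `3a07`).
d160

4. cpy fields op=0xd:4|rd=1:4|rs=6:4|pad=0:4 → word d160h → d1 60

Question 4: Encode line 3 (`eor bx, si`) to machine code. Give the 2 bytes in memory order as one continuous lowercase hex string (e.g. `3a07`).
e410

3. eor fields op=0xe:4|rd=4:4|rs=1:4|pad=0:4 → word e410h → e4 10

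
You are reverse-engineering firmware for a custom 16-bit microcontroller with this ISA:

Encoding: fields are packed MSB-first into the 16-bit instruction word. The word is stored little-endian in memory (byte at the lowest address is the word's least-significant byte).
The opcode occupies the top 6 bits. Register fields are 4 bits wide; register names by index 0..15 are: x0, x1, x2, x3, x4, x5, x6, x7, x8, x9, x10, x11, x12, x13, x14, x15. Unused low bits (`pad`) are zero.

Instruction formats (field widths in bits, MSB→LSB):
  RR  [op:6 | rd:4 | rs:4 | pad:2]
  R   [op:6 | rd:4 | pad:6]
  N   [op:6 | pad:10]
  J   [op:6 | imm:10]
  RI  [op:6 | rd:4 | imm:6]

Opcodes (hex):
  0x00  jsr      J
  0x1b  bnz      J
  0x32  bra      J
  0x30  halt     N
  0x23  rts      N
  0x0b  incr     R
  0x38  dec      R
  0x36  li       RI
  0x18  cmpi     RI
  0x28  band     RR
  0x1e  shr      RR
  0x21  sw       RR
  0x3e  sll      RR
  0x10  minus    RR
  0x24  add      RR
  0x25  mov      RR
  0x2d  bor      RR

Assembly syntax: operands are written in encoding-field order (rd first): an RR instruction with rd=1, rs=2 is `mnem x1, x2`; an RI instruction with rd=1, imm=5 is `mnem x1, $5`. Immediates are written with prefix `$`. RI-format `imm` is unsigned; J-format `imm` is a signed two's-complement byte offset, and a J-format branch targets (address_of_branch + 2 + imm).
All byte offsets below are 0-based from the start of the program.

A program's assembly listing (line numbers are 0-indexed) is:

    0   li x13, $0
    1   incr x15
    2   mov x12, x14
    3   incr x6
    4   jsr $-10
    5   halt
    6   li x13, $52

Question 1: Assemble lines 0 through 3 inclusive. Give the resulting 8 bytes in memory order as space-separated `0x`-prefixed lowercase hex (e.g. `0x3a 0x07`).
0x40 0xdb 0xc0 0x2f 0x38 0x97 0x80 0x2d

L0: li op=0x36:6|rd=13:4|imm=0:6 ⇒ 0xdb40 ⇒ little 40 db
L1: incr op=0xb:6|rd=15:4|pad=0:6 ⇒ 0x2fc0 ⇒ little c0 2f
L2: mov op=0x25:6|rd=12:4|rs=14:4|pad=0:2 ⇒ 0x9738 ⇒ little 38 97
L3: incr op=0xb:6|rd=6:4|pad=0:6 ⇒ 0x2d80 ⇒ little 80 2d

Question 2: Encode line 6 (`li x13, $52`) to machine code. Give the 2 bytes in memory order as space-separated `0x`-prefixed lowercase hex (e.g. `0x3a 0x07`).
6. li fields op=0x36:6|rd=13:4|imm=52:6 → word db74h → 74 db

0x74 0xdb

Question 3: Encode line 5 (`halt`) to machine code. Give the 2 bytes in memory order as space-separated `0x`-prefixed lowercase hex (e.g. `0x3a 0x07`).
L5: halt op=0x30:6|pad=0:10 ⇒ 0xc000 ⇒ little 00 c0

0x00 0xc0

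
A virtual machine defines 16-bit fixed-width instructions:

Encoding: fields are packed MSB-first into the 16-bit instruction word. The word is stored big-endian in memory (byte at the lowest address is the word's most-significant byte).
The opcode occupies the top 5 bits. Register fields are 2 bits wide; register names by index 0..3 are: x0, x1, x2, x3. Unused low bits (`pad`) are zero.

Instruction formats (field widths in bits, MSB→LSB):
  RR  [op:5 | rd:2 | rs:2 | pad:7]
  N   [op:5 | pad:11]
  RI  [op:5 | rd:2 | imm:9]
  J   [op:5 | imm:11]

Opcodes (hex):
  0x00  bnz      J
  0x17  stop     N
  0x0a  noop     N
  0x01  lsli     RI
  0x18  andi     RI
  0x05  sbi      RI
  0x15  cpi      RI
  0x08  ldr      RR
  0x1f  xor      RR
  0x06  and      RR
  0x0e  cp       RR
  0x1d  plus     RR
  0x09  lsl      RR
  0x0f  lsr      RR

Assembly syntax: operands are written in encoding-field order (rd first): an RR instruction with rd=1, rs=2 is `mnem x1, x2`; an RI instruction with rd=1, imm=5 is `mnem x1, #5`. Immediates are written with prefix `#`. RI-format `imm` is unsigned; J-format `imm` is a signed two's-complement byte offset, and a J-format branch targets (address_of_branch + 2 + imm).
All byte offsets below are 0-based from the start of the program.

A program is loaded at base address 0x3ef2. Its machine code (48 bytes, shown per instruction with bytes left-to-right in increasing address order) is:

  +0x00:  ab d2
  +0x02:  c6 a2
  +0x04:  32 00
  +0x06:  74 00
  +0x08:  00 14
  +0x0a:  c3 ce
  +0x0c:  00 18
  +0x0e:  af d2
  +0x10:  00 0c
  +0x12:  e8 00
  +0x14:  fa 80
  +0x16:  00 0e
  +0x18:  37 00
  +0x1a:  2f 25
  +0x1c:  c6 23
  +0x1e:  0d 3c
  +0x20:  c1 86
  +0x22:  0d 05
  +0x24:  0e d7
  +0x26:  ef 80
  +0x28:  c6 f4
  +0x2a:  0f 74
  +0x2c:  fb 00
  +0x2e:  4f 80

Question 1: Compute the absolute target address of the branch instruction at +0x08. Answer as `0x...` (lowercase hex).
0x3f10

off 0x08: read 00 14 as big → 0x0014
  opcode bits[15:11]=0x0: bnz/J
  [10:0] imm=20 = #20
  target = base 0x3ef2 + off 0x08 + 2 + imm 20 = 0x3f10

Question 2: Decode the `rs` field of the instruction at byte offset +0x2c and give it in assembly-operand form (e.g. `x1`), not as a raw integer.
x2

off 0x2c: read fb 00 as big → 0xfb00
  op=0xfb00>>11=0x1f ⇒ xor (RR)
  [10:9] rd=1 = x1
  [8:7] rs=2 = x2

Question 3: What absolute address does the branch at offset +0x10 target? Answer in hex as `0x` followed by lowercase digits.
@+10  big-endian(00 0c) = 0x000c
  opcode bits[15:11]=0x0: bnz/J
  [10:0] imm=12 = #12
  target = base 0x3ef2 + off 0x10 + 2 + imm 12 = 0x3f10

0x3f10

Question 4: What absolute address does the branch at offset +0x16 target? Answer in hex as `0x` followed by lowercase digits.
[16] 00 0e → 0x000e
  top 5b → 0x0 → bnz [J]
  imm@[10:0]=0xe ⇒ #14
  target = base 0x3ef2 + off 0x16 + 2 + imm 14 = 0x3f18

0x3f18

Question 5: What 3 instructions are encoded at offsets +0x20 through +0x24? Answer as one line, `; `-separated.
@+20  big-endian(c1 86) = 0xc186
  top 5b → 0x18 → andi [RI]
  [10:9] rd=0 = x0
  [8:0] imm=390 = #390
@+22  big-endian(0d 05) = 0x0d05
  top 5b → 0x1 → lsli [RI]
  [10:9] rd=2 = x2
  [8:0] imm=261 = #261
@+24  big-endian(0e d7) = 0x0ed7
  top 5b → 0x1 → lsli [RI]
  [10:9] rd=3 = x3
  [8:0] imm=215 = #215

andi x0, #390; lsli x2, #261; lsli x3, #215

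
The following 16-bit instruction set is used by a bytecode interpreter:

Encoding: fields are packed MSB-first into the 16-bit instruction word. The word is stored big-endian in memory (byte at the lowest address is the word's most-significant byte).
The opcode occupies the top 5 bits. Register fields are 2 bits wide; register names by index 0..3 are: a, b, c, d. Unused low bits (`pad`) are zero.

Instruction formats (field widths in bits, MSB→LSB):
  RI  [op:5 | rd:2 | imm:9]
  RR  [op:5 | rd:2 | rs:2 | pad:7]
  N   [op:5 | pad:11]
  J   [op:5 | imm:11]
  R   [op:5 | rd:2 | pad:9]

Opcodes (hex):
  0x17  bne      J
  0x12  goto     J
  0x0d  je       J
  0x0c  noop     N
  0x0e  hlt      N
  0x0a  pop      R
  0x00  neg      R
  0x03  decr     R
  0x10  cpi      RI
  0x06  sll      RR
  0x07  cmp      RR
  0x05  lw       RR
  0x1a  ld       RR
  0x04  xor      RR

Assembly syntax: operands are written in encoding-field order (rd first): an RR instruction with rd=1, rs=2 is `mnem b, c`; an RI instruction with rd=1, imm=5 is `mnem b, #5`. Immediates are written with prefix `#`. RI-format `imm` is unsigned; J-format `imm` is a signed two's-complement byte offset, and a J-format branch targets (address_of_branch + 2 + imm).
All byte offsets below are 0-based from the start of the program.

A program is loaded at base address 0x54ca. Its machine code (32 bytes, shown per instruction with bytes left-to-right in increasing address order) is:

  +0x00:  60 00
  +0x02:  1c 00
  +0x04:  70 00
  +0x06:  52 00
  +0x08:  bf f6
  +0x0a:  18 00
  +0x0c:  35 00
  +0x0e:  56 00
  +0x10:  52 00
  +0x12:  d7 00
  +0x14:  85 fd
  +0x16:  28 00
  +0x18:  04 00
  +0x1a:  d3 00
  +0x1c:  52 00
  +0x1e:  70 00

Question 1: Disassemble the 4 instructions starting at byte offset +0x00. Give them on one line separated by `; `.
[00] 60 00 → 0x6000
  top 5b → 0xc → noop [N]
[02] 1c 00 → 0x1c00
  top 5b → 0x3 → decr [R]
  [10:9] rd=2 = c
[04] 70 00 → 0x7000
  top 5b → 0xe → hlt [N]
[06] 52 00 → 0x5200
  top 5b → 0xa → pop [R]
  [10:9] rd=1 = b

noop; decr c; hlt; pop b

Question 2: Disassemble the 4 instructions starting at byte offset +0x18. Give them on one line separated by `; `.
neg c; ld b, c; pop b; hlt

[18] 04 00 → 0x0400
  op=0x0400>>11=0x0 ⇒ neg (R)
  rd@[10:9]=0x2 ⇒ c
[1a] d3 00 → 0xd300
  op=0xd300>>11=0x1a ⇒ ld (RR)
  rd@[10:9]=0x1 ⇒ b
  rs@[8:7]=0x2 ⇒ c
[1c] 52 00 → 0x5200
  op=0x5200>>11=0xa ⇒ pop (R)
  rd@[10:9]=0x1 ⇒ b
[1e] 70 00 → 0x7000
  op=0x7000>>11=0xe ⇒ hlt (N)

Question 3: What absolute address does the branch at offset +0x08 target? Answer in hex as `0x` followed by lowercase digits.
[08] bf f6 → 0xbff6
  op=0xbff6>>11=0x17 ⇒ bne (J)
  imm@[10:0]=0x7f6 (s11→-10) ⇒ #-10
  target = base 0x54ca + off 0x08 + 2 + imm -10 = 0x54ca

0x54ca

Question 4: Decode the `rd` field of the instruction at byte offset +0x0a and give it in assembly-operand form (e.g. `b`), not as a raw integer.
[0a] 18 00 → 0x1800
  op=0x1800>>11=0x3 ⇒ decr (R)
  rd: (w>>9)&0x3=0x0 → a

a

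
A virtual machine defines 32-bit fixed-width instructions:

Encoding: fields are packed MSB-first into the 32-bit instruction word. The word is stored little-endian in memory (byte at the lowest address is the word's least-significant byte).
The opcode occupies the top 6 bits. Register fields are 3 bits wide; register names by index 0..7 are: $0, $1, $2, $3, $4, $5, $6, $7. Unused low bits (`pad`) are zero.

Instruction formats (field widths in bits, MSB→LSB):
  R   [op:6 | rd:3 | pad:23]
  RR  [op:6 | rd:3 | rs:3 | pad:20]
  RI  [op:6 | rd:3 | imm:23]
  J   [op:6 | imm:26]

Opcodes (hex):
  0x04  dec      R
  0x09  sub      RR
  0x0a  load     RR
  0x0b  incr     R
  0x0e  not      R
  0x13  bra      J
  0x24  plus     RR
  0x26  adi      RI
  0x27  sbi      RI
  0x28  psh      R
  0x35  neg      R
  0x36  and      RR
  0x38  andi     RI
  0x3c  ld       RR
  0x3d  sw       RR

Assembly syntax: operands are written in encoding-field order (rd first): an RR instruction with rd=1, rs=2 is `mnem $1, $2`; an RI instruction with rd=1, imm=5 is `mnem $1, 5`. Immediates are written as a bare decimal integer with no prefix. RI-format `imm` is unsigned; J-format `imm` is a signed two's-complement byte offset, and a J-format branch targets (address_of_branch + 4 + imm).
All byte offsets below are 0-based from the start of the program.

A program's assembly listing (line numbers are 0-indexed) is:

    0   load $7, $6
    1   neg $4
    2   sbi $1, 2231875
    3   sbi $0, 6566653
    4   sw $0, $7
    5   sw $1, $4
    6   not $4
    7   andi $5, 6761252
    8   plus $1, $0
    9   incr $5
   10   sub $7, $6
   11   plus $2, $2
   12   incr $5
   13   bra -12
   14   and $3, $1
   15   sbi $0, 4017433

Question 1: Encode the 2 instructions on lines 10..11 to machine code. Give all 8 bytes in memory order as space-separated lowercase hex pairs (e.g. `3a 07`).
line 10 (sub): pack op=0x9:6|rd=7:3|rs=6:3|pad=0:20 = 0x27e00000; little→ 00 00 e0 27
line 11 (plus): pack op=0x24:6|rd=2:3|rs=2:3|pad=0:20 = 0x91200000; little→ 00 00 20 91

00 00 e0 27 00 00 20 91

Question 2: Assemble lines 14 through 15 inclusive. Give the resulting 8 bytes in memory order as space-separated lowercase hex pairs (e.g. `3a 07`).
14. and fields op=0x36:6|rd=3:3|rs=1:3|pad=0:20 → word d9900000h → 00 00 90 d9
15. sbi fields op=0x27:6|rd=0:3|imm=4017433:23 → word 9c3d4d19h → 19 4d 3d 9c

00 00 90 d9 19 4d 3d 9c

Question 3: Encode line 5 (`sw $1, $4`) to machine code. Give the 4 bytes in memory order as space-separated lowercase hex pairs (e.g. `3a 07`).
00 00 c0 f4

L5: sw op=0x3d:6|rd=1:3|rs=4:3|pad=0:20 ⇒ 0xf4c00000 ⇒ little 00 00 c0 f4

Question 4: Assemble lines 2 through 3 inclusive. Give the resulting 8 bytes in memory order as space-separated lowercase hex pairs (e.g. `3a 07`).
43 0e a2 9c fd 32 64 9c

line 2 (sbi): pack op=0x27:6|rd=1:3|imm=2231875:23 = 0x9ca20e43; little→ 43 0e a2 9c
line 3 (sbi): pack op=0x27:6|rd=0:3|imm=6566653:23 = 0x9c6432fd; little→ fd 32 64 9c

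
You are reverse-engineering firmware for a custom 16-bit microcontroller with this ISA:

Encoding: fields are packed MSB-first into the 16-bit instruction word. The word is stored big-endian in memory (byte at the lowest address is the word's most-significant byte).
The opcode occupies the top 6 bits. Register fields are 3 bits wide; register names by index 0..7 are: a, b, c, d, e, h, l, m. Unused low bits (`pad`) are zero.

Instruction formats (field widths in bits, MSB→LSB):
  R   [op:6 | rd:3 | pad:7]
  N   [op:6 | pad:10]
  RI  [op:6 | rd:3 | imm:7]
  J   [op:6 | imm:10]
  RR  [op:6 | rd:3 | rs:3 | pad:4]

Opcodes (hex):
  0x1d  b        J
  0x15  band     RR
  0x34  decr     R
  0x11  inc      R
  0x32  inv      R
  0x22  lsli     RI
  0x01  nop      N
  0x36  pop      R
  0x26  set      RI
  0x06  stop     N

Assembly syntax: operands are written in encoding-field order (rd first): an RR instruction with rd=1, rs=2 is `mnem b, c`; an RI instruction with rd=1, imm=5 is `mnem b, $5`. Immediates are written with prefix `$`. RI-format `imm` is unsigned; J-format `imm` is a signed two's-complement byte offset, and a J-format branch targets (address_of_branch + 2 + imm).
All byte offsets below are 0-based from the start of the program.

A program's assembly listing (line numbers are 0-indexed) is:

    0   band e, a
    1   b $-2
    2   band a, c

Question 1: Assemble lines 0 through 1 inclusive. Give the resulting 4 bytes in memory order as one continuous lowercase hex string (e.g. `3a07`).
560077fe

line 0 (band): pack op=0x15:6|rd=4:3|rs=0:3|pad=0:4 = 0x5600; big→ 56 00
line 1 (b): pack op=0x1d:6|imm=-2:10 = 0x77fe; big→ 77 fe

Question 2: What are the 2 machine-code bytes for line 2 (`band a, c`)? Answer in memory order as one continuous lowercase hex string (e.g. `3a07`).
line 2 (band): pack op=0x15:6|rd=0:3|rs=2:3|pad=0:4 = 0x5420; big→ 54 20

5420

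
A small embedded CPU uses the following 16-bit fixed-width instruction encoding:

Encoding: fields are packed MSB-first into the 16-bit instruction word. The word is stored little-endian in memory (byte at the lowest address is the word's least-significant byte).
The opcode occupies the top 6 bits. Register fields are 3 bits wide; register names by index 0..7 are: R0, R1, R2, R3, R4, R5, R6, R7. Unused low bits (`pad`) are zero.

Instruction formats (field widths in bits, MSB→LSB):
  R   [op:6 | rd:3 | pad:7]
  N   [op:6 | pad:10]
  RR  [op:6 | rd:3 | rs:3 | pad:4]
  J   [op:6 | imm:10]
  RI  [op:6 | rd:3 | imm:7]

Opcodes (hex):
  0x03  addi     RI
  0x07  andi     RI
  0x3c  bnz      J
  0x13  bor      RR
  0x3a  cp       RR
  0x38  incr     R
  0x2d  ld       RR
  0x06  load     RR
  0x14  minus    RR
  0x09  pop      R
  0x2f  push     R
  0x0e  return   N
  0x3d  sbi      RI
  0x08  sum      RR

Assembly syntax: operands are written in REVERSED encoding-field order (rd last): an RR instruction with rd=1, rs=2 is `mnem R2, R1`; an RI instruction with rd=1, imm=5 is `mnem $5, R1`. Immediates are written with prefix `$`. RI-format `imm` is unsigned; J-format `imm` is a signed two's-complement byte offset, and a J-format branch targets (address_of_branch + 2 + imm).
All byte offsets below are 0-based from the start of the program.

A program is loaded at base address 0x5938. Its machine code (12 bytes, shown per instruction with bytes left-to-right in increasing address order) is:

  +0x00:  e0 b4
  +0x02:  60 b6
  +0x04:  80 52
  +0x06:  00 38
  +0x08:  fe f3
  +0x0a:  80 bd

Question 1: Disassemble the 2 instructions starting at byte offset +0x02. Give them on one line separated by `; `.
ld R6, R4; minus R0, R5

off 0x02: read 60 b6 as little → 0xb660
  op=0xb660>>10=0x2d ⇒ ld (RR)
  rd@[9:7]=0x4 ⇒ R4
  rs@[6:4]=0x6 ⇒ R6
off 0x04: read 80 52 as little → 0x5280
  op=0x5280>>10=0x14 ⇒ minus (RR)
  rd@[9:7]=0x5 ⇒ R5
  rs@[6:4]=0x0 ⇒ R0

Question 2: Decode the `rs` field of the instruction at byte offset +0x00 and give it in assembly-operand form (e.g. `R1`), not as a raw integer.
+0x00: e0 b4 ⇒ word 0xb4e0 (little)
  op=0xb4e0>>10=0x2d ⇒ ld (RR)
  [9:7] rd=1 = R1
  [6:4] rs=6 = R6

R6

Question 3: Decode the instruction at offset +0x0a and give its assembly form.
push R3

@+0a  little-endian(80 bd) = 0xbd80
  opcode bits[15:10]=0x2f: push/R
  rd: (w>>7)&0x7=0x3 → R3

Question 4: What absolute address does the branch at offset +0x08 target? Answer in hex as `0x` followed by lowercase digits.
+0x08: fe f3 ⇒ word 0xf3fe (little)
  top 6b → 0x3c → bnz [J]
  [9:0] imm=1022 (s10→-2) = $-2
  target = base 0x5938 + off 0x08 + 2 + imm -2 = 0x5940

0x5940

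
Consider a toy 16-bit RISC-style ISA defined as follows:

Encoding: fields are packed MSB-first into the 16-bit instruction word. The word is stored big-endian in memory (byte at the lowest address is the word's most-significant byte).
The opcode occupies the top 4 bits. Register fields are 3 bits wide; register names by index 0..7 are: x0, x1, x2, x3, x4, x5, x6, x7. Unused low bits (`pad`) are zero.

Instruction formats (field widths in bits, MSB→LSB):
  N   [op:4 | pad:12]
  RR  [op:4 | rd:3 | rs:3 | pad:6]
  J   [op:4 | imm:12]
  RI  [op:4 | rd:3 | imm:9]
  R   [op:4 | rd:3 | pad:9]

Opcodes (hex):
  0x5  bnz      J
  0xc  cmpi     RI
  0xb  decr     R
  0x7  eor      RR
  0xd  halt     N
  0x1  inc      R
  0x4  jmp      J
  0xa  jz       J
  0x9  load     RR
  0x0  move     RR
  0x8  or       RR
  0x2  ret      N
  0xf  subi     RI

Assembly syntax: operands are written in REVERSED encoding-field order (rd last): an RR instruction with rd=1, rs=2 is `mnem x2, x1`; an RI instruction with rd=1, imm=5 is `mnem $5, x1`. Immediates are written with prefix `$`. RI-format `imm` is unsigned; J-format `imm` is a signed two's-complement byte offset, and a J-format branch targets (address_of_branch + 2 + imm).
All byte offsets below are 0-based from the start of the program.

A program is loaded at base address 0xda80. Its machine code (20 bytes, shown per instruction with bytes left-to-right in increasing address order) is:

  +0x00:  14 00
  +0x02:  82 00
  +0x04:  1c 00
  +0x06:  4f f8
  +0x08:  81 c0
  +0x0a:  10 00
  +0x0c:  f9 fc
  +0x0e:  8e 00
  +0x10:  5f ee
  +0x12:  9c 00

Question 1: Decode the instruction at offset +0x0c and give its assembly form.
+0x0c: f9 fc ⇒ word 0xf9fc (big)
  opcode bits[15:12]=0xf: subi/RI
  rd: (w>>9)&0x7=0x4 → x4
  imm: (w>>0)&0x1ff=0x1fc → $508

subi $508, x4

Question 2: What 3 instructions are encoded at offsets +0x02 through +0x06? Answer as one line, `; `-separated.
@+02  big-endian(82 00) = 0x8200
  top 4b → 0x8 → or [RR]
  rd: (w>>9)&0x7=0x1 → x1
  rs: (w>>6)&0x7=0x0 → x0
@+04  big-endian(1c 00) = 0x1c00
  top 4b → 0x1 → inc [R]
  rd: (w>>9)&0x7=0x6 → x6
@+06  big-endian(4f f8) = 0x4ff8
  top 4b → 0x4 → jmp [J]
  imm: (w>>0)&0xfff=0xff8 (s12→-8) → $-8

or x0, x1; inc x6; jmp $-8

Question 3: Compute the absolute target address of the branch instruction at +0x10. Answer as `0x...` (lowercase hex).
[10] 5f ee → 0x5fee
  opcode bits[15:12]=0x5: bnz/J
  [11:0] imm=4078 (s12→-18) = $-18
  target = base 0xda80 + off 0x10 + 2 + imm -18 = 0xda80

0xda80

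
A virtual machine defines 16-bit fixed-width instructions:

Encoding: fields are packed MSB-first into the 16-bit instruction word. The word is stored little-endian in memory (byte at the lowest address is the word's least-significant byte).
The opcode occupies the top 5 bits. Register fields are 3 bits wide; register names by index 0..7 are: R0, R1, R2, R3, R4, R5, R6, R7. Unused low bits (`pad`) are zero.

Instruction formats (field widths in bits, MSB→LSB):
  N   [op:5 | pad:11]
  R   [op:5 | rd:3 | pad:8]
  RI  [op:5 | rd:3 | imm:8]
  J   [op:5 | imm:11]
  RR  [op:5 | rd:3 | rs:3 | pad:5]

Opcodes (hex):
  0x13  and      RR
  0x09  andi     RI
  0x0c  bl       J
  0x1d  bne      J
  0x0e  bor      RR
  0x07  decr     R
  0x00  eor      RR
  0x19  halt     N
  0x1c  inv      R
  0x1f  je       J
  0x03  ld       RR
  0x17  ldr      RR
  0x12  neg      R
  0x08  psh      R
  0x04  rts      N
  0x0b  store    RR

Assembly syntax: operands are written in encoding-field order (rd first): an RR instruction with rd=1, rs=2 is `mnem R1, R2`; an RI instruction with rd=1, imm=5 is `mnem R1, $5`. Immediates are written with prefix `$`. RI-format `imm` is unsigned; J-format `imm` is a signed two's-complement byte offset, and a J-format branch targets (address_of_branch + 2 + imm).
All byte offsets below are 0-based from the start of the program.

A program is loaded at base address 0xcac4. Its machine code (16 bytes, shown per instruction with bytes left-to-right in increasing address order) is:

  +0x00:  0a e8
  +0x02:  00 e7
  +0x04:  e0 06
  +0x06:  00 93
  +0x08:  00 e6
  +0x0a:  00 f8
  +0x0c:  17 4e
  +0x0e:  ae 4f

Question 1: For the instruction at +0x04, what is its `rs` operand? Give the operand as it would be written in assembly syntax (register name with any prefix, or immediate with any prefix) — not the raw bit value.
@+04  little-endian(e0 06) = 0x06e0
  op=0x06e0>>11=0x0 ⇒ eor (RR)
  [10:8] rd=6 = R6
  [7:5] rs=7 = R7

R7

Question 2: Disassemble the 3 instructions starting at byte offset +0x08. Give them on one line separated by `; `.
inv R6; je $0; andi R6, $23

off 0x08: read 00 e6 as little → 0xe600
  top 5b → 0x1c → inv [R]
  rd@[10:8]=0x6 ⇒ R6
off 0x0a: read 00 f8 as little → 0xf800
  top 5b → 0x1f → je [J]
  imm@[10:0]=0x0 ⇒ $0
off 0x0c: read 17 4e as little → 0x4e17
  top 5b → 0x9 → andi [RI]
  rd@[10:8]=0x6 ⇒ R6
  imm@[7:0]=0x17 ⇒ $23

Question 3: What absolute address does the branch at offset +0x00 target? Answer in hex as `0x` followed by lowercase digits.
@+00  little-endian(0a e8) = 0xe80a
  op=0xe80a>>11=0x1d ⇒ bne (J)
  [10:0] imm=10 = $10
  target = base 0xcac4 + off 0x00 + 2 + imm 10 = 0xcad0

0xcad0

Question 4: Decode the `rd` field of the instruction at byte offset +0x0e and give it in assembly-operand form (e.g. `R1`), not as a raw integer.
off 0x0e: read ae 4f as little → 0x4fae
  opcode bits[15:11]=0x9: andi/RI
  [10:8] rd=7 = R7
  [7:0] imm=174 = $174

R7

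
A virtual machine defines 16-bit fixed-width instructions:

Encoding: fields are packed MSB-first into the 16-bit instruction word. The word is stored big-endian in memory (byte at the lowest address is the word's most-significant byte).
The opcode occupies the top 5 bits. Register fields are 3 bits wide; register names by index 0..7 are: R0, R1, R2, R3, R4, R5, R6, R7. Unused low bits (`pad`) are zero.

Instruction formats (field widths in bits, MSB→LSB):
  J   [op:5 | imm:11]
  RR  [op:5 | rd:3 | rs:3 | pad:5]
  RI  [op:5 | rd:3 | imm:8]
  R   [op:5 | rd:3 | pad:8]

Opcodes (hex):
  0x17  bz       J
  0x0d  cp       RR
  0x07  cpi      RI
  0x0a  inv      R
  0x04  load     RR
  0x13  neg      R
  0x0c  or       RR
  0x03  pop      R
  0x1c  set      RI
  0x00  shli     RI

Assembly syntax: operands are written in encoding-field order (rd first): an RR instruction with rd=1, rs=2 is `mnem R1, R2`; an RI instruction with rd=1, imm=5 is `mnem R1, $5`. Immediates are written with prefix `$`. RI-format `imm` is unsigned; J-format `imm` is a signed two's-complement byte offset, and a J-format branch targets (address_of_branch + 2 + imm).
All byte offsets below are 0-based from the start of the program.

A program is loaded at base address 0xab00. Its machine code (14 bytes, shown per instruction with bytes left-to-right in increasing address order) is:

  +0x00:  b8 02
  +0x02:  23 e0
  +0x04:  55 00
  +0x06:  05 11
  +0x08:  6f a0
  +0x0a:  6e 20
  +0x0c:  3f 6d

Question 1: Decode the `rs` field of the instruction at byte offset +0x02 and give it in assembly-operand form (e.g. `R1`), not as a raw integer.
[02] 23 e0 → 0x23e0
  op=0x23e0>>11=0x4 ⇒ load (RR)
  rd@[10:8]=0x3 ⇒ R3
  rs@[7:5]=0x7 ⇒ R7

R7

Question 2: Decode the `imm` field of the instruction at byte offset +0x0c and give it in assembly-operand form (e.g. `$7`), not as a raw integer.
off 0x0c: read 3f 6d as big → 0x3f6d
  top 5b → 0x7 → cpi [RI]
  [10:8] rd=7 = R7
  [7:0] imm=109 = $109

$109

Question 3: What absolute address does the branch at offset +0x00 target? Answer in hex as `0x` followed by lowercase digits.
0xab04

[00] b8 02 → 0xb802
  op=0xb802>>11=0x17 ⇒ bz (J)
  imm: (w>>0)&0x7ff=0x2 → $2
  target = base 0xab00 + off 0x00 + 2 + imm 2 = 0xab04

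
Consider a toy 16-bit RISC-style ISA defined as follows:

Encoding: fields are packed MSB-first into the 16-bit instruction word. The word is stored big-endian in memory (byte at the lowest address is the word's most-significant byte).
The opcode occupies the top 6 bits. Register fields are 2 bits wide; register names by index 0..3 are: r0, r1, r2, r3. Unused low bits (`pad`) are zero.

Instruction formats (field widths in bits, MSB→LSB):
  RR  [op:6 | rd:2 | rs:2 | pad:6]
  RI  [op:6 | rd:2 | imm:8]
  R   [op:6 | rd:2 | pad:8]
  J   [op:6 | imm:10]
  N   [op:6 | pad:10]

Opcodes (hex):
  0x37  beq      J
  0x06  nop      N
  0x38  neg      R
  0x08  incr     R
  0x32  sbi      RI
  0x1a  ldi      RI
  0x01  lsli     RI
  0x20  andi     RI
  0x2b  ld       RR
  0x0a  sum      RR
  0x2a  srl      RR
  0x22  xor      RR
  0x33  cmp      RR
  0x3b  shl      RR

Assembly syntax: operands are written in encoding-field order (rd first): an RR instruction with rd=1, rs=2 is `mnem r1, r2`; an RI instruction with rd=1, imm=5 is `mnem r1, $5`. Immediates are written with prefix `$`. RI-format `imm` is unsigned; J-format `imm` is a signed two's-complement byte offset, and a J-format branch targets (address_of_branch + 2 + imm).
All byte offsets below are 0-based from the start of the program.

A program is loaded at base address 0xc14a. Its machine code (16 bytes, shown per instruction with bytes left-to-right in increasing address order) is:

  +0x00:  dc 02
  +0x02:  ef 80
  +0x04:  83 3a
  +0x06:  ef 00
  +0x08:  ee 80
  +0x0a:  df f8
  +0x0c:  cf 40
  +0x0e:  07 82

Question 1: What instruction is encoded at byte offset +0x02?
+0x02: ef 80 ⇒ word 0xef80 (big)
  op=0xef80>>10=0x3b ⇒ shl (RR)
  [9:8] rd=3 = r3
  [7:6] rs=2 = r2

shl r3, r2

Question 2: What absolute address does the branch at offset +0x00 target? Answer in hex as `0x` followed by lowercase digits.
0xc14e

@+00  big-endian(dc 02) = 0xdc02
  op=0xdc02>>10=0x37 ⇒ beq (J)
  imm: (w>>0)&0x3ff=0x2 → $2
  target = base 0xc14a + off 0x00 + 2 + imm 2 = 0xc14e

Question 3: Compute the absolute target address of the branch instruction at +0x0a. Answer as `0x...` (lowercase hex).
[0a] df f8 → 0xdff8
  top 6b → 0x37 → beq [J]
  imm@[9:0]=0x3f8 (s10→-8) ⇒ $-8
  target = base 0xc14a + off 0x0a + 2 + imm -8 = 0xc14e

0xc14e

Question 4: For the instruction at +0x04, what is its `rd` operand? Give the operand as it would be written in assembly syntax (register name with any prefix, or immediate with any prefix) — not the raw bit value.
@+04  big-endian(83 3a) = 0x833a
  op=0x833a>>10=0x20 ⇒ andi (RI)
  [9:8] rd=3 = r3
  [7:0] imm=58 = $58

r3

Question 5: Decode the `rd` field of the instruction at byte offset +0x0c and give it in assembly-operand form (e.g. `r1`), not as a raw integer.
r3

+0x0c: cf 40 ⇒ word 0xcf40 (big)
  op=0xcf40>>10=0x33 ⇒ cmp (RR)
  [9:8] rd=3 = r3
  [7:6] rs=1 = r1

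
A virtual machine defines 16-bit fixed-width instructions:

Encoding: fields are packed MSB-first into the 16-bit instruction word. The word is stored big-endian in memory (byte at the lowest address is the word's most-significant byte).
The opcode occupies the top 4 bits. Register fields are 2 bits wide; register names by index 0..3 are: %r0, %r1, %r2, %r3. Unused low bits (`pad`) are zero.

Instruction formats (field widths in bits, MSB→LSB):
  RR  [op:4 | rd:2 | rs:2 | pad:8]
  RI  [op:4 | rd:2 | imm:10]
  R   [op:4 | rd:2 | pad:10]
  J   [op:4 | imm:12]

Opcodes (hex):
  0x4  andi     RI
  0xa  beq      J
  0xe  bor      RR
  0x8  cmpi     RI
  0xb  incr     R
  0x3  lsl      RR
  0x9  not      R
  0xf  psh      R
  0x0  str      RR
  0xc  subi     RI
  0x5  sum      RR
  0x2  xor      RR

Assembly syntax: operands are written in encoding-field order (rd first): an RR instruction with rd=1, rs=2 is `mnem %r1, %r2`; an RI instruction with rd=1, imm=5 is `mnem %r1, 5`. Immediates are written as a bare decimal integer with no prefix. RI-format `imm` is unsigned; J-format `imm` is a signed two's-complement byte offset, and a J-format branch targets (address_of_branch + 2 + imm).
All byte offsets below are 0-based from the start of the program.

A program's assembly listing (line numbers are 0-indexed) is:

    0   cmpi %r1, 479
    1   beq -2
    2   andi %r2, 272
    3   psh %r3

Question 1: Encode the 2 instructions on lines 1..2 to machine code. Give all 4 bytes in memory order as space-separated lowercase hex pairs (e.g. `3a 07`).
af fe 49 10

line 1 (beq): pack op=0xa:4|imm=-2:12 = 0xaffe; big→ af fe
line 2 (andi): pack op=0x4:4|rd=2:2|imm=272:10 = 0x4910; big→ 49 10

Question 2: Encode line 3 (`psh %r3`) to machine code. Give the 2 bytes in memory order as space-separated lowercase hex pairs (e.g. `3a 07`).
fc 00

L3: psh op=0xf:4|rd=3:2|pad=0:10 ⇒ 0xfc00 ⇒ big fc 00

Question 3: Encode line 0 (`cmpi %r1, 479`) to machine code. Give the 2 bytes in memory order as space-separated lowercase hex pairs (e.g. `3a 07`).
85 df

line 0 (cmpi): pack op=0x8:4|rd=1:2|imm=479:10 = 0x85df; big→ 85 df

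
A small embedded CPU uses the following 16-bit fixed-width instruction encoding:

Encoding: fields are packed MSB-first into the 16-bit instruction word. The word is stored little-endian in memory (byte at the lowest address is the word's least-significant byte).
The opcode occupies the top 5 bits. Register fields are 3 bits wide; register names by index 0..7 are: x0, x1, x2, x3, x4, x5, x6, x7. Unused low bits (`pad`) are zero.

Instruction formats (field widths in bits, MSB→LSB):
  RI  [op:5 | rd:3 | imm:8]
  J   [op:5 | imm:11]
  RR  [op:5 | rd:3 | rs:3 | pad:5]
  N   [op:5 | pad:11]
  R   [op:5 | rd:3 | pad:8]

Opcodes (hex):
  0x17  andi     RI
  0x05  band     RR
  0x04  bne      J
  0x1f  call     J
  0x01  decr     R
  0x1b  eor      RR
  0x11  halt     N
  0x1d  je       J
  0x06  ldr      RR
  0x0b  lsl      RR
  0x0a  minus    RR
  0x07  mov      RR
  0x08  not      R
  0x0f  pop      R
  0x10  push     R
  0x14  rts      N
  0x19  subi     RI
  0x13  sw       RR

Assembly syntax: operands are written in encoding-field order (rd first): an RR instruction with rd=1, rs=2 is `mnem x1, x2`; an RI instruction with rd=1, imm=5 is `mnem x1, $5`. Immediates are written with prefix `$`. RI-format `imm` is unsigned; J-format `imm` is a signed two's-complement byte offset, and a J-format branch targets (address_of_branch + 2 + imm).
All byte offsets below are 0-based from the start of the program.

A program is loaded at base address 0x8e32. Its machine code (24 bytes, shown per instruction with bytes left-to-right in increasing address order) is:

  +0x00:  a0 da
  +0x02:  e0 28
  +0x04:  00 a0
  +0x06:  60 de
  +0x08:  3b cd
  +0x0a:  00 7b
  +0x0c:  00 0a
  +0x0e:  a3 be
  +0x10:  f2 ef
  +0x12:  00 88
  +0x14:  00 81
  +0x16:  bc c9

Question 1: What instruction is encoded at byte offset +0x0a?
off 0x0a: read 00 7b as little → 0x7b00
  top 5b → 0xf → pop [R]
  rd@[10:8]=0x3 ⇒ x3

pop x3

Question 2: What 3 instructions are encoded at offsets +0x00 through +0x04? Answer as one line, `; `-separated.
+0x00: a0 da ⇒ word 0xdaa0 (little)
  op=0xdaa0>>11=0x1b ⇒ eor (RR)
  rd: (w>>8)&0x7=0x2 → x2
  rs: (w>>5)&0x7=0x5 → x5
+0x02: e0 28 ⇒ word 0x28e0 (little)
  op=0x28e0>>11=0x5 ⇒ band (RR)
  rd: (w>>8)&0x7=0x0 → x0
  rs: (w>>5)&0x7=0x7 → x7
+0x04: 00 a0 ⇒ word 0xa000 (little)
  op=0xa000>>11=0x14 ⇒ rts (N)

eor x2, x5; band x0, x7; rts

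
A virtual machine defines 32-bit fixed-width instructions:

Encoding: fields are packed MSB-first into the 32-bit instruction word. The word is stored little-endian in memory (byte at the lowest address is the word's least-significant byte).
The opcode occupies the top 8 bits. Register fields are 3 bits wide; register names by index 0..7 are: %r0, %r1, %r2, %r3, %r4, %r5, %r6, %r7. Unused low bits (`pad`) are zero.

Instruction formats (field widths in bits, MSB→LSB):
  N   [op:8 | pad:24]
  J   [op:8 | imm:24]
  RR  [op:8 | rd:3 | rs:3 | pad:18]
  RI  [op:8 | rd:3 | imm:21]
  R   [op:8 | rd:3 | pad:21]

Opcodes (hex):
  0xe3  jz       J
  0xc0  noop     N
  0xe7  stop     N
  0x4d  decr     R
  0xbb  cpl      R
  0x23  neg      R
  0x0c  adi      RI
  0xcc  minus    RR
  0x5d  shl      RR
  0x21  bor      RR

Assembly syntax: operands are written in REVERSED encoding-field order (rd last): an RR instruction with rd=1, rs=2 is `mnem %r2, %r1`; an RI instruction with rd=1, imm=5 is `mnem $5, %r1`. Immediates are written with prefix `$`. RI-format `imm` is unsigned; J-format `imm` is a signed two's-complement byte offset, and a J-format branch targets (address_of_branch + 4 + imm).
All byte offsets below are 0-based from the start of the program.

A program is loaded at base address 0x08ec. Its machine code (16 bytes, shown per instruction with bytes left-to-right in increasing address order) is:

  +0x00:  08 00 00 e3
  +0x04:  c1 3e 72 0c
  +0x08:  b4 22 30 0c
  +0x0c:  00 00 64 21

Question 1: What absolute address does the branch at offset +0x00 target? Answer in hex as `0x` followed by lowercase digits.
0x08f8

+0x00: 08 00 00 e3 ⇒ word 0xe3000008 (little)
  opcode bits[31:24]=0xe3: jz/J
  [23:0] imm=8 = $8
  target = base 0x08ec + off 0x00 + 4 + imm 8 = 0x08f8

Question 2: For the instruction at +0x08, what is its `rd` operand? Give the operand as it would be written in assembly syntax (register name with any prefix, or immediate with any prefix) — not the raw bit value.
[08] b4 22 30 0c → 0x0c3022b4
  opcode bits[31:24]=0xc: adi/RI
  rd: (w>>21)&0x7=0x1 → %r1
  imm: (w>>0)&0x1fffff=0x1022b4 → $1057460

%r1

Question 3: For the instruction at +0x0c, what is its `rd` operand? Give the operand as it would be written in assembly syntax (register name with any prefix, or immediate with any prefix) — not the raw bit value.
%r3

@+0c  little-endian(00 00 64 21) = 0x21640000
  opcode bits[31:24]=0x21: bor/RR
  rd@[23:21]=0x3 ⇒ %r3
  rs@[20:18]=0x1 ⇒ %r1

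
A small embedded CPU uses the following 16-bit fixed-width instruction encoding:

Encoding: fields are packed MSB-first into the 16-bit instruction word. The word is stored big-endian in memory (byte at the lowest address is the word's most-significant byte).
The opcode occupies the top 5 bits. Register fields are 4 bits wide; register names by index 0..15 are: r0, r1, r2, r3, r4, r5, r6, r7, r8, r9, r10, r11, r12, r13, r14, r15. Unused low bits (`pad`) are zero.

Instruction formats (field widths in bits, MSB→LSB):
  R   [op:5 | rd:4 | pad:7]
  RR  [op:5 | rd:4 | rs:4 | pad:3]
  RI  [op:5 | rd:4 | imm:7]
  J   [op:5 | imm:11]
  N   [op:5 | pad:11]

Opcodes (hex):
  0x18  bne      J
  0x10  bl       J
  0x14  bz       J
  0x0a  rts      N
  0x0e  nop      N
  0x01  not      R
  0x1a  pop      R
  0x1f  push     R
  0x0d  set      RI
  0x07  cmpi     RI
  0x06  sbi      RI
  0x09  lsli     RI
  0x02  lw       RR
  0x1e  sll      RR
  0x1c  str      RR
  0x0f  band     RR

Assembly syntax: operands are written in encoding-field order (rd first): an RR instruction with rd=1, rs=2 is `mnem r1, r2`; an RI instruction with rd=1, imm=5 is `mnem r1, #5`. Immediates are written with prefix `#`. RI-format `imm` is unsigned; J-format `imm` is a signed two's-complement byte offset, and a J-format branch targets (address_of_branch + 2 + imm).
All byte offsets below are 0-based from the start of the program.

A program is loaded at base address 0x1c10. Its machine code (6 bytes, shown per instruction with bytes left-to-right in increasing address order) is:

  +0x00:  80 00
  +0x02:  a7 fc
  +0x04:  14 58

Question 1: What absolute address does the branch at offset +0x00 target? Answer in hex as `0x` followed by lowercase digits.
+0x00: 80 00 ⇒ word 0x8000 (big)
  top 5b → 0x10 → bl [J]
  [10:0] imm=0 = #0
  target = base 0x1c10 + off 0x00 + 2 + imm 0 = 0x1c12

0x1c12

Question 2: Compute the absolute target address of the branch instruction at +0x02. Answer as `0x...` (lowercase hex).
0x1c10

off 0x02: read a7 fc as big → 0xa7fc
  op=0xa7fc>>11=0x14 ⇒ bz (J)
  imm: (w>>0)&0x7ff=0x7fc (s11→-4) → #-4
  target = base 0x1c10 + off 0x02 + 2 + imm -4 = 0x1c10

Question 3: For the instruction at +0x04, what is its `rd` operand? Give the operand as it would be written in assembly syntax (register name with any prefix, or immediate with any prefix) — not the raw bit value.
@+04  big-endian(14 58) = 0x1458
  opcode bits[15:11]=0x2: lw/RR
  [10:7] rd=8 = r8
  [6:3] rs=11 = r11

r8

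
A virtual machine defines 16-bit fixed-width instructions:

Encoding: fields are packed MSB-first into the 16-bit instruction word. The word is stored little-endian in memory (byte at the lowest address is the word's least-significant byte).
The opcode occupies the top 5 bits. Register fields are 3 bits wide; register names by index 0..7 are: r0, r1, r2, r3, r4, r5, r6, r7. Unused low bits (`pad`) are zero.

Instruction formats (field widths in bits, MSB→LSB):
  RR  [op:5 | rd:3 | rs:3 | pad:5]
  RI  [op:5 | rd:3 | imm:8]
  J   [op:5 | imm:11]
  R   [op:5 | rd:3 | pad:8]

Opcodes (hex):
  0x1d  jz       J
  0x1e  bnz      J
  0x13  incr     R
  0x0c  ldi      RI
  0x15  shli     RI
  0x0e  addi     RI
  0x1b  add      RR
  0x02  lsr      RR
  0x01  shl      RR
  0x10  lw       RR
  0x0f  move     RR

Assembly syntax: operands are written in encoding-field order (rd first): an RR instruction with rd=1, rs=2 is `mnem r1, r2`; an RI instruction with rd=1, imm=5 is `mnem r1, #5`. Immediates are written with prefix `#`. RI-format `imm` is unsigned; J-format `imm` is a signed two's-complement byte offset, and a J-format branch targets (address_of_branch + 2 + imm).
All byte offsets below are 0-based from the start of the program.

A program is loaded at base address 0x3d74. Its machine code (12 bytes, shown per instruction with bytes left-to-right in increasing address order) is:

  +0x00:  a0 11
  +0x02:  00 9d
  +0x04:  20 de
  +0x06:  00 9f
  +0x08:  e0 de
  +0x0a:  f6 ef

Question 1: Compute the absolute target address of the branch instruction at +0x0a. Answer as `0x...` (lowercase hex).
0x3d76

[0a] f6 ef → 0xeff6
  op=0xeff6>>11=0x1d ⇒ jz (J)
  [10:0] imm=2038 (s11→-10) = #-10
  target = base 0x3d74 + off 0x0a + 2 + imm -10 = 0x3d76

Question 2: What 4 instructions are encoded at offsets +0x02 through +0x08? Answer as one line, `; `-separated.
incr r5; add r6, r1; incr r7; add r6, r7

@+02  little-endian(00 9d) = 0x9d00
  op=0x9d00>>11=0x13 ⇒ incr (R)
  rd@[10:8]=0x5 ⇒ r5
@+04  little-endian(20 de) = 0xde20
  op=0xde20>>11=0x1b ⇒ add (RR)
  rd@[10:8]=0x6 ⇒ r6
  rs@[7:5]=0x1 ⇒ r1
@+06  little-endian(00 9f) = 0x9f00
  op=0x9f00>>11=0x13 ⇒ incr (R)
  rd@[10:8]=0x7 ⇒ r7
@+08  little-endian(e0 de) = 0xdee0
  op=0xdee0>>11=0x1b ⇒ add (RR)
  rd@[10:8]=0x6 ⇒ r6
  rs@[7:5]=0x7 ⇒ r7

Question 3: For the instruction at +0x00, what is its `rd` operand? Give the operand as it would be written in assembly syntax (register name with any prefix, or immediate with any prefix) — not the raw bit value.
off 0x00: read a0 11 as little → 0x11a0
  top 5b → 0x2 → lsr [RR]
  rd@[10:8]=0x1 ⇒ r1
  rs@[7:5]=0x5 ⇒ r5

r1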